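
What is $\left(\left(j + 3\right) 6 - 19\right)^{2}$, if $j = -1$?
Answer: $49$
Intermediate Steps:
$\left(\left(j + 3\right) 6 - 19\right)^{2} = \left(\left(-1 + 3\right) 6 - 19\right)^{2} = \left(2 \cdot 6 - 19\right)^{2} = \left(12 - 19\right)^{2} = \left(-7\right)^{2} = 49$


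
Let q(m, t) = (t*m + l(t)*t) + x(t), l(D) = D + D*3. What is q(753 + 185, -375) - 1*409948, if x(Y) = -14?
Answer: -199212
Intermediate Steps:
l(D) = 4*D (l(D) = D + 3*D = 4*D)
q(m, t) = -14 + 4*t**2 + m*t (q(m, t) = (t*m + (4*t)*t) - 14 = (m*t + 4*t**2) - 14 = (4*t**2 + m*t) - 14 = -14 + 4*t**2 + m*t)
q(753 + 185, -375) - 1*409948 = (-14 + 4*(-375)**2 + (753 + 185)*(-375)) - 1*409948 = (-14 + 4*140625 + 938*(-375)) - 409948 = (-14 + 562500 - 351750) - 409948 = 210736 - 409948 = -199212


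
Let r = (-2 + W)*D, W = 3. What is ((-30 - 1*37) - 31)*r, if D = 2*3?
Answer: -588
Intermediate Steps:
D = 6
r = 6 (r = (-2 + 3)*6 = 1*6 = 6)
((-30 - 1*37) - 31)*r = ((-30 - 1*37) - 31)*6 = ((-30 - 37) - 31)*6 = (-67 - 31)*6 = -98*6 = -588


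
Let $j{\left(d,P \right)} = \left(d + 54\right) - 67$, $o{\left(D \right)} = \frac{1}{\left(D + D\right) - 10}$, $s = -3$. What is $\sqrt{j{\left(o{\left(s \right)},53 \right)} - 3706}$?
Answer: $\frac{i \sqrt{59505}}{4} \approx 60.984 i$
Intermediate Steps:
$o{\left(D \right)} = \frac{1}{-10 + 2 D}$ ($o{\left(D \right)} = \frac{1}{2 D - 10} = \frac{1}{-10 + 2 D}$)
$j{\left(d,P \right)} = -13 + d$ ($j{\left(d,P \right)} = \left(54 + d\right) - 67 = -13 + d$)
$\sqrt{j{\left(o{\left(s \right)},53 \right)} - 3706} = \sqrt{\left(-13 + \frac{1}{2 \left(-5 - 3\right)}\right) - 3706} = \sqrt{\left(-13 + \frac{1}{2 \left(-8\right)}\right) - 3706} = \sqrt{\left(-13 + \frac{1}{2} \left(- \frac{1}{8}\right)\right) - 3706} = \sqrt{\left(-13 - \frac{1}{16}\right) - 3706} = \sqrt{- \frac{209}{16} - 3706} = \sqrt{- \frac{59505}{16}} = \frac{i \sqrt{59505}}{4}$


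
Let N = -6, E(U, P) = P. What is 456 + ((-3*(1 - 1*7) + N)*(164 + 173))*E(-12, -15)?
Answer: -60204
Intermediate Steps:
456 + ((-3*(1 - 1*7) + N)*(164 + 173))*E(-12, -15) = 456 + ((-3*(1 - 1*7) - 6)*(164 + 173))*(-15) = 456 + ((-3*(1 - 7) - 6)*337)*(-15) = 456 + ((-3*(-6) - 6)*337)*(-15) = 456 + ((18 - 6)*337)*(-15) = 456 + (12*337)*(-15) = 456 + 4044*(-15) = 456 - 60660 = -60204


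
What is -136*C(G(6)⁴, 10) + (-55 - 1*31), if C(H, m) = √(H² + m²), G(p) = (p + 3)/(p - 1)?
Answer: -86 - 136*√82109221/625 ≈ -2057.8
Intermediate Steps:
G(p) = (3 + p)/(-1 + p)
-136*C(G(6)⁴, 10) + (-55 - 1*31) = -136*√((((3 + 6)/(-1 + 6))⁴)² + 10²) + (-55 - 1*31) = -136*√(((9/5)⁴)² + 100) + (-55 - 31) = -136*√((((⅕)*9)⁴)² + 100) - 86 = -136*√(((9/5)⁴)² + 100) - 86 = -136*√((6561/625)² + 100) - 86 = -136*√(43046721/390625 + 100) - 86 = -136*√82109221/625 - 86 = -86 - 136*√82109221/625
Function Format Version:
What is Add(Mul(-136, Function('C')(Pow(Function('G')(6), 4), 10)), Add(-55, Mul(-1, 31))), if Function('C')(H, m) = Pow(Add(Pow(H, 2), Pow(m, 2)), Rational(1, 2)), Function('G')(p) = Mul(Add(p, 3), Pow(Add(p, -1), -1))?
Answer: Add(-86, Mul(Rational(-136, 625), Pow(82109221, Rational(1, 2)))) ≈ -2057.8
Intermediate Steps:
Function('G')(p) = Mul(Pow(Add(-1, p), -1), Add(3, p)) (Function('G')(p) = Mul(Add(3, p), Pow(Add(-1, p), -1)) = Mul(Pow(Add(-1, p), -1), Add(3, p)))
Add(Mul(-136, Function('C')(Pow(Function('G')(6), 4), 10)), Add(-55, Mul(-1, 31))) = Add(Mul(-136, Pow(Add(Pow(Pow(Mul(Pow(Add(-1, 6), -1), Add(3, 6)), 4), 2), Pow(10, 2)), Rational(1, 2))), Add(-55, Mul(-1, 31))) = Add(Mul(-136, Pow(Add(Pow(Pow(Mul(Pow(5, -1), 9), 4), 2), 100), Rational(1, 2))), Add(-55, -31)) = Add(Mul(-136, Pow(Add(Pow(Pow(Mul(Rational(1, 5), 9), 4), 2), 100), Rational(1, 2))), -86) = Add(Mul(-136, Pow(Add(Pow(Pow(Rational(9, 5), 4), 2), 100), Rational(1, 2))), -86) = Add(Mul(-136, Pow(Add(Pow(Rational(6561, 625), 2), 100), Rational(1, 2))), -86) = Add(Mul(-136, Pow(Add(Rational(43046721, 390625), 100), Rational(1, 2))), -86) = Add(Mul(-136, Pow(Rational(82109221, 390625), Rational(1, 2))), -86) = Add(Mul(-136, Mul(Rational(1, 625), Pow(82109221, Rational(1, 2)))), -86) = Add(Mul(Rational(-136, 625), Pow(82109221, Rational(1, 2))), -86) = Add(-86, Mul(Rational(-136, 625), Pow(82109221, Rational(1, 2))))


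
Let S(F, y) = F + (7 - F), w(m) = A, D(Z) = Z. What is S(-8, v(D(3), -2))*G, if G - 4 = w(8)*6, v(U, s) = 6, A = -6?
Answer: -224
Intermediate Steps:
w(m) = -6
S(F, y) = 7
G = -32 (G = 4 - 6*6 = 4 - 36 = -32)
S(-8, v(D(3), -2))*G = 7*(-32) = -224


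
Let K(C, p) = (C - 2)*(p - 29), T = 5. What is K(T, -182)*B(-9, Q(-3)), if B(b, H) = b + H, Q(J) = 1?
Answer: 5064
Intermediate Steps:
K(C, p) = (-29 + p)*(-2 + C) (K(C, p) = (-2 + C)*(-29 + p) = (-29 + p)*(-2 + C))
B(b, H) = H + b
K(T, -182)*B(-9, Q(-3)) = (58 - 29*5 - 2*(-182) + 5*(-182))*(1 - 9) = (58 - 145 + 364 - 910)*(-8) = -633*(-8) = 5064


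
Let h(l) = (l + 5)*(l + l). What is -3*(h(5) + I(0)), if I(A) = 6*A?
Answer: -300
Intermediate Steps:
h(l) = 2*l*(5 + l) (h(l) = (5 + l)*(2*l) = 2*l*(5 + l))
-3*(h(5) + I(0)) = -3*(2*5*(5 + 5) + 6*0) = -3*(2*5*10 + 0) = -3*(100 + 0) = -3*100 = -300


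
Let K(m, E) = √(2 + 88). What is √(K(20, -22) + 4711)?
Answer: √(4711 + 3*√10) ≈ 68.706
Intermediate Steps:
K(m, E) = 3*√10 (K(m, E) = √90 = 3*√10)
√(K(20, -22) + 4711) = √(3*√10 + 4711) = √(4711 + 3*√10)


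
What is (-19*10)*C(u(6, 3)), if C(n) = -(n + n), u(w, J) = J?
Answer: 1140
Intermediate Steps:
C(n) = -2*n
(-19*10)*C(u(6, 3)) = (-19*10)*(-2*3) = -190*(-6) = 1140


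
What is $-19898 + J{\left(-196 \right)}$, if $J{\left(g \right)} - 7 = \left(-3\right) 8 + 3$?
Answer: $-19912$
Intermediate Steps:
$J{\left(g \right)} = -14$ ($J{\left(g \right)} = 7 + \left(\left(-3\right) 8 + 3\right) = 7 + \left(-24 + 3\right) = 7 - 21 = -14$)
$-19898 + J{\left(-196 \right)} = -19898 - 14 = -19912$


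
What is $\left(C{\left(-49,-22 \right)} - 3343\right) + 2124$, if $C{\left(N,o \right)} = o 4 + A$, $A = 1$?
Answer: $-1306$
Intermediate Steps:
$C{\left(N,o \right)} = 1 + 4 o$ ($C{\left(N,o \right)} = o 4 + 1 = 4 o + 1 = 1 + 4 o$)
$\left(C{\left(-49,-22 \right)} - 3343\right) + 2124 = \left(\left(1 + 4 \left(-22\right)\right) - 3343\right) + 2124 = \left(\left(1 - 88\right) - 3343\right) + 2124 = \left(-87 - 3343\right) + 2124 = -3430 + 2124 = -1306$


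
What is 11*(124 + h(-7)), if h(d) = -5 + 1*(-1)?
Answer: 1298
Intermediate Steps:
h(d) = -6 (h(d) = -5 - 1 = -6)
11*(124 + h(-7)) = 11*(124 - 6) = 11*118 = 1298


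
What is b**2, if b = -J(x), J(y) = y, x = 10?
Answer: 100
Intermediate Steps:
b = -10 (b = -1*10 = -10)
b**2 = (-10)**2 = 100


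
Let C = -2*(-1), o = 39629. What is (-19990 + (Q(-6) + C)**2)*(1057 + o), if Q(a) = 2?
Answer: -812662164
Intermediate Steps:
C = 2
(-19990 + (Q(-6) + C)**2)*(1057 + o) = (-19990 + (2 + 2)**2)*(1057 + 39629) = (-19990 + 4**2)*40686 = (-19990 + 16)*40686 = -19974*40686 = -812662164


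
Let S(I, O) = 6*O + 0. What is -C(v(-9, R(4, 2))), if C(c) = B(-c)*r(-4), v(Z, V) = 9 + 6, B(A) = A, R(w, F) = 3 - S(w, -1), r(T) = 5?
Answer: 75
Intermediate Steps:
S(I, O) = 6*O
R(w, F) = 9 (R(w, F) = 3 - 6*(-1) = 3 - 1*(-6) = 3 + 6 = 9)
v(Z, V) = 15
C(c) = -5*c (C(c) = -c*5 = -5*c)
-C(v(-9, R(4, 2))) = -(-5)*15 = -1*(-75) = 75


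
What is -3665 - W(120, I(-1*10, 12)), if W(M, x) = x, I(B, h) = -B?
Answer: -3675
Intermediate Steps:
-3665 - W(120, I(-1*10, 12)) = -3665 - (-1)*(-1*10) = -3665 - (-1)*(-10) = -3665 - 1*10 = -3665 - 10 = -3675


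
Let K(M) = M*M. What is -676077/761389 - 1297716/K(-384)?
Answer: -90646524803/9355948032 ≈ -9.6886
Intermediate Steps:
K(M) = M²
-676077/761389 - 1297716/K(-384) = -676077/761389 - 1297716/((-384)²) = -676077*1/761389 - 1297716/147456 = -676077/761389 - 1297716*1/147456 = -676077/761389 - 108143/12288 = -90646524803/9355948032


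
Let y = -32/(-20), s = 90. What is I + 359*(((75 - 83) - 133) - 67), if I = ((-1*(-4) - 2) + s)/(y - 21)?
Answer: -7243644/97 ≈ -74677.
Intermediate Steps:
y = 8/5 (y = -32*(-1/20) = 8/5 ≈ 1.6000)
I = -460/97 (I = ((-1*(-4) - 2) + 90)/(8/5 - 21) = ((4 - 2) + 90)/(-97/5) = (2 + 90)*(-5/97) = 92*(-5/97) = -460/97 ≈ -4.7423)
I + 359*(((75 - 83) - 133) - 67) = -460/97 + 359*(((75 - 83) - 133) - 67) = -460/97 + 359*((-8 - 133) - 67) = -460/97 + 359*(-141 - 67) = -460/97 + 359*(-208) = -460/97 - 74672 = -7243644/97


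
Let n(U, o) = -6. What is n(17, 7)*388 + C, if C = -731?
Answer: -3059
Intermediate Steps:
n(17, 7)*388 + C = -6*388 - 731 = -2328 - 731 = -3059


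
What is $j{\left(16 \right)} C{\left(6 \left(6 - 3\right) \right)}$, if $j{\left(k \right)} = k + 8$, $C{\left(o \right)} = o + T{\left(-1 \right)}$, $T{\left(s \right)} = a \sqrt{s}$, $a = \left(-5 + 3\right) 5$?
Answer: $432 - 240 i \approx 432.0 - 240.0 i$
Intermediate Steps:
$a = -10$ ($a = \left(-2\right) 5 = -10$)
$T{\left(s \right)} = - 10 \sqrt{s}$
$C{\left(o \right)} = o - 10 i$ ($C{\left(o \right)} = o - 10 \sqrt{-1} = o - 10 i$)
$j{\left(k \right)} = 8 + k$
$j{\left(16 \right)} C{\left(6 \left(6 - 3\right) \right)} = \left(8 + 16\right) \left(6 \left(6 - 3\right) - 10 i\right) = 24 \left(6 \cdot 3 - 10 i\right) = 24 \left(18 - 10 i\right) = 432 - 240 i$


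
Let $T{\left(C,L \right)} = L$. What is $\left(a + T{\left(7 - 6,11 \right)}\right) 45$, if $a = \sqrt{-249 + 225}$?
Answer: $495 + 90 i \sqrt{6} \approx 495.0 + 220.45 i$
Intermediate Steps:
$a = 2 i \sqrt{6}$ ($a = \sqrt{-24} = 2 i \sqrt{6} \approx 4.899 i$)
$\left(a + T{\left(7 - 6,11 \right)}\right) 45 = \left(2 i \sqrt{6} + 11\right) 45 = \left(11 + 2 i \sqrt{6}\right) 45 = 495 + 90 i \sqrt{6}$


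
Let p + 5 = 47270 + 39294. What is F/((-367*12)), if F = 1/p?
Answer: -1/381205836 ≈ -2.6233e-9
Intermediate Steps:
p = 86559 (p = -5 + (47270 + 39294) = -5 + 86564 = 86559)
F = 1/86559 ≈ 1.1553e-5
F/((-367*12)) = 1/(86559*((-367*12))) = (1/86559)/(-4404) = (1/86559)*(-1/4404) = -1/381205836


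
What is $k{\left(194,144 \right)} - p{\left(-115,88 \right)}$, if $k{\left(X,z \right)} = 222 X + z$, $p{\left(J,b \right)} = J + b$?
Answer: $43239$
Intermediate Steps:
$k{\left(X,z \right)} = z + 222 X$
$k{\left(194,144 \right)} - p{\left(-115,88 \right)} = \left(144 + 222 \cdot 194\right) - \left(-115 + 88\right) = \left(144 + 43068\right) - -27 = 43212 + 27 = 43239$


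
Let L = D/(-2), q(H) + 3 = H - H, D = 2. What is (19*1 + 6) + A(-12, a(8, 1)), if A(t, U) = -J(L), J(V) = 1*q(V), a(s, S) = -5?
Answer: 28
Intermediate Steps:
q(H) = -3 (q(H) = -3 + (H - H) = -3 + 0 = -3)
L = -1 (L = 2/(-2) = 2*(-1/2) = -1)
J(V) = -3 (J(V) = 1*(-3) = -3)
A(t, U) = 3 (A(t, U) = -1*(-3) = 3)
(19*1 + 6) + A(-12, a(8, 1)) = (19*1 + 6) + 3 = (19 + 6) + 3 = 25 + 3 = 28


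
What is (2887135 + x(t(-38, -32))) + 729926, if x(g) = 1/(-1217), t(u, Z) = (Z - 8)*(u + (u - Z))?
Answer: 4401963236/1217 ≈ 3.6171e+6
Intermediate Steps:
t(u, Z) = (-8 + Z)*(-Z + 2*u)
x(g) = -1/1217
(2887135 + x(t(-38, -32))) + 729926 = (2887135 - 1/1217) + 729926 = 3513643294/1217 + 729926 = 4401963236/1217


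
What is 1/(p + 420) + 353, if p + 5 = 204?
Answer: 218508/619 ≈ 353.00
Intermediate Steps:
p = 199 (p = -5 + 204 = 199)
1/(p + 420) + 353 = 1/(199 + 420) + 353 = 1/619 + 353 = 218508/619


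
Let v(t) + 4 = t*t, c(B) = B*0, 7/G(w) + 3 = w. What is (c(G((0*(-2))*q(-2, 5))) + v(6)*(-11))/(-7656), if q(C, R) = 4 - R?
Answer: 4/87 ≈ 0.045977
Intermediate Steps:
G(w) = 7/(-3 + w)
c(B) = 0
v(t) = -4 + t² (v(t) = -4 + t*t = -4 + t²)
(c(G((0*(-2))*q(-2, 5))) + v(6)*(-11))/(-7656) = (0 + (-4 + 6²)*(-11))/(-7656) = (0 + (-4 + 36)*(-11))*(-1/7656) = (0 + 32*(-11))*(-1/7656) = (0 - 352)*(-1/7656) = -352*(-1/7656) = 4/87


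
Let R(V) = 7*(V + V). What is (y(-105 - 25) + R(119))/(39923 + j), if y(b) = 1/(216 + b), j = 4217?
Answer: 143277/3796040 ≈ 0.037744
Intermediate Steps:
R(V) = 14*V (R(V) = 7*(2*V) = 14*V)
(y(-105 - 25) + R(119))/(39923 + j) = (1/(216 + (-105 - 25)) + 14*119)/(39923 + 4217) = (1/(216 - 130) + 1666)/44140 = (1/86 + 1666)*(1/44140) = (143277/86)*(1/44140) = 143277/3796040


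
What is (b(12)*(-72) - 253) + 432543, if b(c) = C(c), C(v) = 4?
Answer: 432002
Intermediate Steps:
b(c) = 4
(b(12)*(-72) - 253) + 432543 = (4*(-72) - 253) + 432543 = (-288 - 253) + 432543 = -541 + 432543 = 432002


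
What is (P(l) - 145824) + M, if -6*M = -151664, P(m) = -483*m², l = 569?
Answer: -469491329/3 ≈ -1.5650e+8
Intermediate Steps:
M = 75832/3 (M = -⅙*(-151664) = 75832/3 ≈ 25277.)
(P(l) - 145824) + M = (-483*569² - 145824) + 75832/3 = (-483*323761 - 145824) + 75832/3 = (-156376563 - 145824) + 75832/3 = -156522387 + 75832/3 = -469491329/3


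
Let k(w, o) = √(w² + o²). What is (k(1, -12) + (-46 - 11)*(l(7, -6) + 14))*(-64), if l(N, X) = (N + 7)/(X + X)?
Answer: 46816 - 64*√145 ≈ 46045.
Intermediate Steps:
l(N, X) = (7 + N)/(2*X) (l(N, X) = (7 + N)/((2*X)) = (7 + N)*(1/(2*X)) = (7 + N)/(2*X))
k(w, o) = √(o² + w²)
(k(1, -12) + (-46 - 11)*(l(7, -6) + 14))*(-64) = (√((-12)² + 1²) + (-46 - 11)*((½)*(7 + 7)/(-6) + 14))*(-64) = (√(144 + 1) - 57*((½)*(-⅙)*14 + 14))*(-64) = (√145 - 57*(-7/6 + 14))*(-64) = (√145 - 57*77/6)*(-64) = (√145 - 1463/2)*(-64) = (-1463/2 + √145)*(-64) = 46816 - 64*√145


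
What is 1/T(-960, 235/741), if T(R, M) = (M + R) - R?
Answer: 741/235 ≈ 3.1532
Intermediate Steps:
T(R, M) = M
1/T(-960, 235/741) = 1/(235/741) = 741/235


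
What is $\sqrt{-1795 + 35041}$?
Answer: $3 \sqrt{3694} \approx 182.33$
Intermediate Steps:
$\sqrt{-1795 + 35041} = \sqrt{33246} = 3 \sqrt{3694}$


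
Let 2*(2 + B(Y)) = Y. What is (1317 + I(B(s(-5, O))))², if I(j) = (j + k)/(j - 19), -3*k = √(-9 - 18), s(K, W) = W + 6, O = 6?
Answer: (19751 + I*√3)²/225 ≈ 1.7338e+6 + 304.09*I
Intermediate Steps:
s(K, W) = 6 + W
k = -I*√3 (k = -√(-9 - 18)/3 = -I*√3 ≈ -1.732*I)
B(Y) = -2 + Y/2
I(j) = (j - I*√3)/(-19 + j) (I(j) = (j - I*√3)/(j - 19) = (j - I*√3)/(-19 + j))
(1317 + I(B(s(-5, O))))² = (1317 + ((-2 + (6 + 6)/2) - I*√3)/(-19 + (-2 + (6 + 6)/2)))² = (1317 + ((-2 + (½)*12) - I*√3)/(-19 + (-2 + (½)*12)))² = (1317 + ((-2 + 6) - I*√3)/(-19 + (-2 + 6)))² = (1317 + (4 - I*√3)/(-19 + 4))² = (1317 + (4 - I*√3)/(-15))² = (1317 - (4 - I*√3)/15)² = (1317 + (-4/15 + I*√3/15))² = (19751/15 + I*√3/15)²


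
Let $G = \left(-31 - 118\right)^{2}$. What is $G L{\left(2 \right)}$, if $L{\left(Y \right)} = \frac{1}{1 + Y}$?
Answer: $\frac{22201}{3} \approx 7400.3$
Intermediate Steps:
$G = 22201$ ($G = \left(-149\right)^{2} = 22201$)
$G L{\left(2 \right)} = \frac{22201}{1 + 2} = \frac{22201}{3}$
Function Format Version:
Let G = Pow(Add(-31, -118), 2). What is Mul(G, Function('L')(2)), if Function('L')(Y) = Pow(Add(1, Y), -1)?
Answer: Rational(22201, 3) ≈ 7400.3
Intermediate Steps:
G = 22201 (G = Pow(-149, 2) = 22201)
Mul(G, Function('L')(2)) = Mul(22201, Pow(Add(1, 2), -1)) = Mul(22201, Pow(3, -1)) = Mul(22201, Rational(1, 3)) = Rational(22201, 3)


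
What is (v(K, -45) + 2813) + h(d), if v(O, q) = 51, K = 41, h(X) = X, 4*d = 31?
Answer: 11487/4 ≈ 2871.8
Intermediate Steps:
d = 31/4 (d = (1/4)*31 = 31/4 ≈ 7.7500)
(v(K, -45) + 2813) + h(d) = (51 + 2813) + 31/4 = 2864 + 31/4 = 11487/4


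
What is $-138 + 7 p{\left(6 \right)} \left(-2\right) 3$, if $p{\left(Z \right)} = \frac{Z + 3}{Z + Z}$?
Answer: $- \frac{339}{2} \approx -169.5$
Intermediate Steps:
$p{\left(Z \right)} = \frac{3 + Z}{2 Z}$
$-138 + 7 p{\left(6 \right)} \left(-2\right) 3 = -138 + 7 \frac{3 + 6}{2 \cdot 6} \left(-2\right) 3 = -138 + 7 \cdot \frac{1}{2} \cdot \frac{1}{6} \cdot 9 \left(-2\right) 3 = -138 + 7 \cdot \frac{3}{4} \left(-2\right) 3 = -138 + 7 \left(\left(- \frac{3}{2}\right) 3\right) = -138 + 7 \left(- \frac{9}{2}\right) = -138 - \frac{63}{2} = - \frac{339}{2}$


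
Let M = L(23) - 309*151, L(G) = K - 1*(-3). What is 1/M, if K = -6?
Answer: -1/46662 ≈ -2.1431e-5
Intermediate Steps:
L(G) = -3 (L(G) = -6 - 1*(-3) = -6 + 3 = -3)
M = -46662 (M = -3 - 309*151 = -3 - 46659 = -46662)
1/M = 1/(-46662) = -1/46662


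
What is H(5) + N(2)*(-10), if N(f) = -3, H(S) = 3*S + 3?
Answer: 48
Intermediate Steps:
H(S) = 3 + 3*S
H(5) + N(2)*(-10) = (3 + 3*5) - 3*(-10) = (3 + 15) + 30 = 18 + 30 = 48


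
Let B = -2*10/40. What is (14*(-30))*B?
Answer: 210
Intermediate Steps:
B = -1/2 (B = -20*1/40 = -1/2 ≈ -0.50000)
(14*(-30))*B = (14*(-30))*(-1/2) = -420*(-1/2) = 210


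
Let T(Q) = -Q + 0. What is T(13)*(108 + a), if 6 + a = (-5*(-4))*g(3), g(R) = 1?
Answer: -1586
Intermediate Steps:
T(Q) = -Q
a = 14 (a = -6 - 5*(-4)*1 = -6 + 20*1 = -6 + 20 = 14)
T(13)*(108 + a) = (-1*13)*(108 + 14) = -13*122 = -1586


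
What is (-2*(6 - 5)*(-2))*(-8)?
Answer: -32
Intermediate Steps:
(-2*(6 - 5)*(-2))*(-8) = (-2*1*(-2))*(-8) = -2*(-2)*(-8) = 4*(-8) = -32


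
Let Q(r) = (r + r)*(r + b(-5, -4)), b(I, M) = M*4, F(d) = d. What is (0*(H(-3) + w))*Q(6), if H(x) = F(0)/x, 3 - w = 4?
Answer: 0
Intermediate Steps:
b(I, M) = 4*M
w = -1 (w = 3 - 1*4 = 3 - 4 = -1)
H(x) = 0 (H(x) = 0/x = 0)
Q(r) = 2*r*(-16 + r) (Q(r) = (r + r)*(r + 4*(-4)) = (2*r)*(r - 16) = (2*r)*(-16 + r) = 2*r*(-16 + r))
(0*(H(-3) + w))*Q(6) = (0*(0 - 1))*(2*6*(-16 + 6)) = (0*(-1))*(2*6*(-10)) = 0*(-120) = 0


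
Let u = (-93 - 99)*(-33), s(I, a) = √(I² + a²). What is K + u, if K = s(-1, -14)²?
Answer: 6533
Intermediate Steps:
u = 6336 (u = -192*(-33) = 6336)
K = 197 (K = (√((-1)² + (-14)²))² = (√(1 + 196))² = (√197)² = 197)
K + u = 197 + 6336 = 6533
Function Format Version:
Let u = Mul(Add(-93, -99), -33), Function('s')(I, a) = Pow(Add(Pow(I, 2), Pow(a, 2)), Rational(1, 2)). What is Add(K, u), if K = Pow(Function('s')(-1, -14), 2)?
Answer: 6533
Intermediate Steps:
u = 6336 (u = Mul(-192, -33) = 6336)
K = 197 (K = Pow(Pow(Add(Pow(-1, 2), Pow(-14, 2)), Rational(1, 2)), 2) = Pow(Pow(Add(1, 196), Rational(1, 2)), 2) = Pow(Pow(197, Rational(1, 2)), 2) = 197)
Add(K, u) = Add(197, 6336) = 6533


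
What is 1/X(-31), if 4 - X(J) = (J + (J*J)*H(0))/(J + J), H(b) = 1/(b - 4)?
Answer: -8/3 ≈ -2.6667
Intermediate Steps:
H(b) = 1/(-4 + b)
X(J) = 4 - (J - J²/4)/(2*J) (X(J) = 4 - (J + (J*J)/(-4 + 0))/(J + J) = 4 - (J + J²/(-4))/(2*J) = 4 - (J + J²*(-¼))*1/(2*J) = 4 - (J - J²/4)*1/(2*J) = 4 - (J - J²/4)/(2*J))
1/X(-31) = 1/(7/2 + (⅛)*(-31)) = 1/(7/2 - 31/8) = 1/(-3/8) = -8/3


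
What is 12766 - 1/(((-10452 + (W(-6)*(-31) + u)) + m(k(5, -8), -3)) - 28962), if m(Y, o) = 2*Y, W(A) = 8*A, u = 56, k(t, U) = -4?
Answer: 483550549/37878 ≈ 12766.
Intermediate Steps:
12766 - 1/(((-10452 + (W(-6)*(-31) + u)) + m(k(5, -8), -3)) - 28962) = 12766 - 1/(((-10452 + ((8*(-6))*(-31) + 56)) + 2*(-4)) - 28962) = 12766 - 1/(((-10452 + (-48*(-31) + 56)) - 8) - 28962) = 12766 - 1/(((-10452 + (1488 + 56)) - 8) - 28962) = 12766 - 1/(((-10452 + 1544) - 8) - 28962) = 12766 - 1/((-8908 - 8) - 28962) = 12766 - 1/(-8916 - 28962) = 12766 - 1/(-37878) = 12766 - 1*(-1/37878) = 12766 + 1/37878 = 483550549/37878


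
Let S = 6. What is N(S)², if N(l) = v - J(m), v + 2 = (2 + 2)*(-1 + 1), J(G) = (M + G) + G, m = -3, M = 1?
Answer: 9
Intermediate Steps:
J(G) = 1 + 2*G (J(G) = (1 + G) + G = 1 + 2*G)
v = -2 (v = -2 + (2 + 2)*(-1 + 1) = -2 + 4*0 = -2 + 0 = -2)
N(l) = 3 (N(l) = -2 - (1 + 2*(-3)) = -2 - (1 - 6) = -2 - 1*(-5) = -2 + 5 = 3)
N(S)² = 3² = 9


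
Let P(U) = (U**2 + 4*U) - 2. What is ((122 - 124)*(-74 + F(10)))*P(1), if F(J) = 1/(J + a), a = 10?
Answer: 4437/10 ≈ 443.70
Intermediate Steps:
P(U) = -2 + U**2 + 4*U
F(J) = 1/(10 + J) (F(J) = 1/(J + 10) = 1/(10 + J))
((122 - 124)*(-74 + F(10)))*P(1) = ((122 - 124)*(-74 + 1/(10 + 10)))*(-2 + 1**2 + 4*1) = (-2*(-74 + 1/20))*(-2 + 1 + 4) = -2*(-74 + 1/20)*3 = -2*(-1479/20)*3 = (1479/10)*3 = 4437/10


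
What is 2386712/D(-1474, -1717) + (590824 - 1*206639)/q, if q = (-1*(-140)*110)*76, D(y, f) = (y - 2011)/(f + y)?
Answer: 356550615548861/163153760 ≈ 2.1854e+6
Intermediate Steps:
D(y, f) = (-2011 + y)/(f + y)
q = 1170400 (q = (140*110)*76 = 15400*76 = 1170400)
2386712/D(-1474, -1717) + (590824 - 1*206639)/q = 2386712/(((-2011 - 1474)/(-1717 - 1474))) + (590824 - 1*206639)/1170400 = 2386712/((-3485/(-3191))) + (590824 - 206639)*(1/1170400) = 2386712/((-1/3191*(-3485))) + 384185*(1/1170400) = 2386712/(3485/3191) + 76837/234080 = 2386712*(3191/3485) + 76837/234080 = 7615997992/3485 + 76837/234080 = 356550615548861/163153760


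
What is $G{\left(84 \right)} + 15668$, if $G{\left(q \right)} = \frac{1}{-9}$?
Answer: $\frac{141011}{9} \approx 15668.0$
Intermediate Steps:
$G{\left(q \right)} = - \frac{1}{9}$
$G{\left(84 \right)} + 15668 = - \frac{1}{9} + 15668 = \frac{141011}{9}$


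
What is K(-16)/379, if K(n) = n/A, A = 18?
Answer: -8/3411 ≈ -0.0023454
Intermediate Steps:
K(n) = n/18
K(-16)/379 = ((1/18)*(-16))/379 = -8/9*1/379 = -8/3411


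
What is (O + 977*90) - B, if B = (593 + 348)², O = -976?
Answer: -798527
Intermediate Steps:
B = 885481 (B = 941² = 885481)
(O + 977*90) - B = (-976 + 977*90) - 1*885481 = (-976 + 87930) - 885481 = 86954 - 885481 = -798527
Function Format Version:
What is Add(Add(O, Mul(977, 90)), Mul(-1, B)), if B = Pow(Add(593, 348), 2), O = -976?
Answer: -798527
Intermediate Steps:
B = 885481 (B = Pow(941, 2) = 885481)
Add(Add(O, Mul(977, 90)), Mul(-1, B)) = Add(Add(-976, Mul(977, 90)), Mul(-1, 885481)) = Add(Add(-976, 87930), -885481) = Add(86954, -885481) = -798527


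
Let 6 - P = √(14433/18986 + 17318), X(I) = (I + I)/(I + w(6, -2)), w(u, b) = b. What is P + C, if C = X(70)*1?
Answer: 137/17 - √6242862243266/18986 ≈ -123.54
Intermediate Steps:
X(I) = 2*I/(-2 + I) (X(I) = (I + I)/(I - 2) = (2*I)/(-2 + I) = 2*I/(-2 + I))
P = 6 - √6242862243266/18986 (P = 6 - √(14433/18986 + 17318) = 6 - √(328813981/18986) = 6 - √6242862243266/18986 ≈ -125.60)
C = 35/17 (C = (2*70/(-2 + 70))*1 = (2*70/68)*1 = (2*70*(1/68))*1 = (35/17)*1 = 35/17 ≈ 2.0588)
P + C = (6 - √6242862243266/18986) + 35/17 = 137/17 - √6242862243266/18986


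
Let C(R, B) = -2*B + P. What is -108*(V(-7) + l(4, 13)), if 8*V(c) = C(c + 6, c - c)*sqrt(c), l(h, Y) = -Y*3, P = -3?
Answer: 4212 + 81*I*sqrt(7)/2 ≈ 4212.0 + 107.15*I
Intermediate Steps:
l(h, Y) = -3*Y
C(R, B) = -3 - 2*B (C(R, B) = -2*B - 3 = -3 - 2*B)
V(c) = -3*sqrt(c)/8 (V(c) = ((-3 - 2*(c - c))*sqrt(c))/8 = ((-3 - 2*0)*sqrt(c))/8 = ((-3 + 0)*sqrt(c))/8 = (-3*sqrt(c))/8 = -3*sqrt(c)/8)
-108*(V(-7) + l(4, 13)) = -108*(-3*I*sqrt(7)/8 - 3*13) = -108*(-3*I*sqrt(7)/8 - 39) = -108*(-39 - 3*I*sqrt(7)/8) = 4212 + 81*I*sqrt(7)/2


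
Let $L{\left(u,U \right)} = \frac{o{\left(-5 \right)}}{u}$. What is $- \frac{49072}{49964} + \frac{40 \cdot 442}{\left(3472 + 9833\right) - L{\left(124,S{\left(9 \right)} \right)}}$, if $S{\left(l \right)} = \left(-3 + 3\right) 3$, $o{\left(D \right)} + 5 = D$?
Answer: $\frac{54955036}{158523281} \approx 0.34667$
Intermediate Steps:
$o{\left(D \right)} = -5 + D$
$S{\left(l \right)} = 0$ ($S{\left(l \right)} = 0 \cdot 3 = 0$)
$L{\left(u,U \right)} = - \frac{10}{u}$ ($L{\left(u,U \right)} = \frac{-5 - 5}{u} = - \frac{10}{u}$)
$- \frac{49072}{49964} + \frac{40 \cdot 442}{\left(3472 + 9833\right) - L{\left(124,S{\left(9 \right)} \right)}} = - \frac{49072}{49964} + \frac{40 \cdot 442}{\left(3472 + 9833\right) - - \frac{10}{124}} = \left(-49072\right) \frac{1}{49964} + \frac{17680}{13305 - \left(-10\right) \frac{1}{124}} = - \frac{12268}{12491} + \frac{17680}{13305 - - \frac{5}{62}} = - \frac{12268}{12491} + \frac{17680}{13305 + \frac{5}{62}} = - \frac{12268}{12491} + \frac{17680}{\frac{824915}{62}} = - \frac{12268}{12491} + 17680 \cdot \frac{62}{824915} = - \frac{12268}{12491} + \frac{16864}{12691} = \frac{54955036}{158523281}$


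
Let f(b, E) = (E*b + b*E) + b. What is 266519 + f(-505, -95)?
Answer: 361964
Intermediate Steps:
f(b, E) = b + 2*E*b (f(b, E) = (E*b + E*b) + b = 2*E*b + b = b + 2*E*b)
266519 + f(-505, -95) = 266519 - 505*(1 + 2*(-95)) = 266519 - 505*(1 - 190) = 266519 - 505*(-189) = 266519 + 95445 = 361964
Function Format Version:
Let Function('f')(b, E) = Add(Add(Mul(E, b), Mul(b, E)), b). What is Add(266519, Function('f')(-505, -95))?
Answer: 361964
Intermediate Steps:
Function('f')(b, E) = Add(b, Mul(2, E, b)) (Function('f')(b, E) = Add(Add(Mul(E, b), Mul(E, b)), b) = Add(Mul(2, E, b), b) = Add(b, Mul(2, E, b)))
Add(266519, Function('f')(-505, -95)) = Add(266519, Mul(-505, Add(1, Mul(2, -95)))) = Add(266519, Mul(-505, Add(1, -190))) = Add(266519, Mul(-505, -189)) = Add(266519, 95445) = 361964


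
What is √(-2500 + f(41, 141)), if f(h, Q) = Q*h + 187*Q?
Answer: 4*√1853 ≈ 172.19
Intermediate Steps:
f(h, Q) = 187*Q + Q*h
√(-2500 + f(41, 141)) = √(-2500 + 141*(187 + 41)) = √(-2500 + 141*228) = √(-2500 + 32148) = √29648 = 4*√1853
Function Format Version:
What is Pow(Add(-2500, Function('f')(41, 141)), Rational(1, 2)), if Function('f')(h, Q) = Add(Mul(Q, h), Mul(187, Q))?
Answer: Mul(4, Pow(1853, Rational(1, 2))) ≈ 172.19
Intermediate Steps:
Function('f')(h, Q) = Add(Mul(187, Q), Mul(Q, h))
Pow(Add(-2500, Function('f')(41, 141)), Rational(1, 2)) = Pow(Add(-2500, Mul(141, Add(187, 41))), Rational(1, 2)) = Pow(Add(-2500, Mul(141, 228)), Rational(1, 2)) = Pow(Add(-2500, 32148), Rational(1, 2)) = Pow(29648, Rational(1, 2)) = Mul(4, Pow(1853, Rational(1, 2)))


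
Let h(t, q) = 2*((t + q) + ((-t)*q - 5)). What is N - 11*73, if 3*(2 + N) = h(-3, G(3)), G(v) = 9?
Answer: -2359/3 ≈ -786.33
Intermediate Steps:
h(t, q) = -10 + 2*q + 2*t - 2*q*t (h(t, q) = 2*((q + t) + (-q*t - 5)) = 2*((q + t) + (-5 - q*t)) = 2*(-5 + q + t - q*t) = -10 + 2*q + 2*t - 2*q*t)
N = 50/3 (N = -2 + (-10 + 2*9 + 2*(-3) - 2*9*(-3))/3 = -2 + (-10 + 18 - 6 + 54)/3 = -2 + (⅓)*56 = -2 + 56/3 = 50/3 ≈ 16.667)
N - 11*73 = 50/3 - 11*73 = 50/3 - 1*803 = 50/3 - 803 = -2359/3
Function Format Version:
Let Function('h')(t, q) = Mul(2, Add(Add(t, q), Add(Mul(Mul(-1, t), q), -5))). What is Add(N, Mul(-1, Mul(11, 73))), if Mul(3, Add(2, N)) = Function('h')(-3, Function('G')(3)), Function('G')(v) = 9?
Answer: Rational(-2359, 3) ≈ -786.33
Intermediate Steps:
Function('h')(t, q) = Add(-10, Mul(2, q), Mul(2, t), Mul(-2, q, t)) (Function('h')(t, q) = Mul(2, Add(Add(q, t), Add(Mul(-1, q, t), -5))) = Mul(2, Add(Add(q, t), Add(-5, Mul(-1, q, t)))) = Mul(2, Add(-5, q, t, Mul(-1, q, t))) = Add(-10, Mul(2, q), Mul(2, t), Mul(-2, q, t)))
N = Rational(50, 3) (N = Add(-2, Mul(Rational(1, 3), Add(-10, Mul(2, 9), Mul(2, -3), Mul(-2, 9, -3)))) = Add(-2, Mul(Rational(1, 3), Add(-10, 18, -6, 54))) = Add(-2, Mul(Rational(1, 3), 56)) = Add(-2, Rational(56, 3)) = Rational(50, 3) ≈ 16.667)
Add(N, Mul(-1, Mul(11, 73))) = Add(Rational(50, 3), Mul(-1, Mul(11, 73))) = Add(Rational(50, 3), Mul(-1, 803)) = Add(Rational(50, 3), -803) = Rational(-2359, 3)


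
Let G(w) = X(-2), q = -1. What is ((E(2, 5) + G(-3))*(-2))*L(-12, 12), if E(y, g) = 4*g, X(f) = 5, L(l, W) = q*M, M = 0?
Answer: 0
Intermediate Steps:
L(l, W) = 0 (L(l, W) = -1*0 = 0)
G(w) = 5
((E(2, 5) + G(-3))*(-2))*L(-12, 12) = ((4*5 + 5)*(-2))*0 = ((20 + 5)*(-2))*0 = (25*(-2))*0 = -50*0 = 0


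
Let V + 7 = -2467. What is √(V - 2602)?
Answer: 6*I*√141 ≈ 71.246*I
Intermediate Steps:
V = -2474 (V = -7 - 2467 = -2474)
√(V - 2602) = √(-2474 - 2602) = √(-5076) = 6*I*√141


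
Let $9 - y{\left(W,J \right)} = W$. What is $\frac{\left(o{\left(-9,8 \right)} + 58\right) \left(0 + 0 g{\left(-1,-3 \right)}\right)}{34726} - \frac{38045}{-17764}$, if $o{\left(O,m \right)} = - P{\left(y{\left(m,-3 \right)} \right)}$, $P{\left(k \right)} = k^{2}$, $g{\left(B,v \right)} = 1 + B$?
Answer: $\frac{38045}{17764} \approx 2.1417$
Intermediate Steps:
$y{\left(W,J \right)} = 9 - W$
$o{\left(O,m \right)} = - \left(9 - m\right)^{2}$
$\frac{\left(o{\left(-9,8 \right)} + 58\right) \left(0 + 0 g{\left(-1,-3 \right)}\right)}{34726} - \frac{38045}{-17764} = \frac{\left(- \left(-9 + 8\right)^{2} + 58\right) \left(0 + 0 \left(1 - 1\right)\right)}{34726} - \frac{38045}{-17764} = \left(- \left(-1\right)^{2} + 58\right) \left(0 + 0 \cdot 0\right) \frac{1}{34726} - - \frac{38045}{17764} = \left(\left(-1\right) 1 + 58\right) \left(0 + 0\right) \frac{1}{34726} + \frac{38045}{17764} = \left(-1 + 58\right) 0 \cdot \frac{1}{34726} + \frac{38045}{17764} = 57 \cdot 0 \cdot \frac{1}{34726} + \frac{38045}{17764} = 0 \cdot \frac{1}{34726} + \frac{38045}{17764} = 0 + \frac{38045}{17764} = \frac{38045}{17764}$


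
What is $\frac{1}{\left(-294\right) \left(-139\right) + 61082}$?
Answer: $\frac{1}{101948} \approx 9.8089 \cdot 10^{-6}$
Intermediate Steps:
$\frac{1}{\left(-294\right) \left(-139\right) + 61082} = \frac{1}{40866 + 61082} = \frac{1}{101948}$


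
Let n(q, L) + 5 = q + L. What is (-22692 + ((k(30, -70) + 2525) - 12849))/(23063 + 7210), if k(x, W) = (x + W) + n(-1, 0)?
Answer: -33062/30273 ≈ -1.0921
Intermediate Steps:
n(q, L) = -5 + L + q (n(q, L) = -5 + (q + L) = -5 + (L + q) = -5 + L + q)
k(x, W) = -6 + W + x (k(x, W) = (x + W) + (-5 + 0 - 1) = (W + x) - 6 = -6 + W + x)
(-22692 + ((k(30, -70) + 2525) - 12849))/(23063 + 7210) = (-22692 + (((-6 - 70 + 30) + 2525) - 12849))/(23063 + 7210) = (-22692 + ((-46 + 2525) - 12849))/30273 = (-22692 + (2479 - 12849))*(1/30273) = (-22692 - 10370)*(1/30273) = -33062*1/30273 = -33062/30273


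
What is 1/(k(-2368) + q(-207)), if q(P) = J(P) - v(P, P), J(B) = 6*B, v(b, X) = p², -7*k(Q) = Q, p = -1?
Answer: -7/6333 ≈ -0.0011053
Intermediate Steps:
k(Q) = -Q/7
v(b, X) = 1 (v(b, X) = (-1)² = 1)
q(P) = -1 + 6*P (q(P) = 6*P - 1*1 = 6*P - 1 = -1 + 6*P)
1/(k(-2368) + q(-207)) = 1/(-⅐*(-2368) + (-1 + 6*(-207))) = 1/(2368/7 + (-1 - 1242)) = 1/(2368/7 - 1243) = 1/(-6333/7) = -7/6333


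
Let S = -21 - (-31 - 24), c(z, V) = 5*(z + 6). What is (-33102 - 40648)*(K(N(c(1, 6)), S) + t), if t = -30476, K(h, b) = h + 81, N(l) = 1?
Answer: 2241557500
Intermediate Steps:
c(z, V) = 30 + 5*z (c(z, V) = 5*(6 + z) = 30 + 5*z)
S = 34 (S = -21 - 1*(-55) = -21 + 55 = 34)
K(h, b) = 81 + h
(-33102 - 40648)*(K(N(c(1, 6)), S) + t) = (-33102 - 40648)*((81 + 1) - 30476) = -73750*(82 - 30476) = -73750*(-30394) = 2241557500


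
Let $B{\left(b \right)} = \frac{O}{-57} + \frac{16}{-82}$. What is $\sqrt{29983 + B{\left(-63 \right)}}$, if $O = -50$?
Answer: $\frac{\sqrt{163757948505}}{2337} \approx 173.16$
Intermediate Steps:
$B{\left(b \right)} = \frac{1594}{2337}$ ($B{\left(b \right)} = - \frac{50}{-57} + \frac{16}{-82} = \left(-50\right) \left(- \frac{1}{57}\right) + 16 \left(- \frac{1}{82}\right) = \frac{50}{57} - \frac{8}{41} = \frac{1594}{2337}$)
$\sqrt{29983 + B{\left(-63 \right)}} = \sqrt{29983 + \frac{1594}{2337}} = \sqrt{\frac{70071865}{2337}} = \frac{\sqrt{163757948505}}{2337}$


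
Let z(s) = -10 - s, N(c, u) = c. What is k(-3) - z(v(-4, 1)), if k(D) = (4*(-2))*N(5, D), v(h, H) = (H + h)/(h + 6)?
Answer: -63/2 ≈ -31.500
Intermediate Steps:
v(h, H) = (H + h)/(6 + h)
k(D) = -40 (k(D) = (4*(-2))*5 = -8*5 = -40)
k(-3) - z(v(-4, 1)) = -40 - (-10 - (1 - 4)/(6 - 4)) = -40 - (-10 - (-3)/2) = -40 - (-10 - 1*(-3/2)) = -40 - (-10 + 3/2) = -40 - 1*(-17/2) = -40 + 17/2 = -63/2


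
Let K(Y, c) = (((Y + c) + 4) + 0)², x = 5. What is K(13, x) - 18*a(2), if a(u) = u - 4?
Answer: 520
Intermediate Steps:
a(u) = -4 + u
K(Y, c) = (4 + Y + c)² (K(Y, c) = ((4 + Y + c) + 0)² = (4 + Y + c)²)
K(13, x) - 18*a(2) = (4 + 13 + 5)² - 18*(-4 + 2) = 22² - 18*(-2) = 484 + 36 = 520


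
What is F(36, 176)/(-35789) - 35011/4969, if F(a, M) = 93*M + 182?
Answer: -1335245629/177835541 ≈ -7.5083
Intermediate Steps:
F(a, M) = 182 + 93*M
F(36, 176)/(-35789) - 35011/4969 = (182 + 93*176)/(-35789) - 35011/4969 = (182 + 16368)*(-1/35789) - 35011*1/4969 = 16550*(-1/35789) - 35011/4969 = -16550/35789 - 35011/4969 = -1335245629/177835541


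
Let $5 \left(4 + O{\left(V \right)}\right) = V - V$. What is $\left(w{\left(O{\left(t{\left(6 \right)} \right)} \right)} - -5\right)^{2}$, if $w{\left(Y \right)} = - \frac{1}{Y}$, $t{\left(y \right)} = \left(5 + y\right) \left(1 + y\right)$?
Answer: $\frac{441}{16} \approx 27.563$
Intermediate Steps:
$t{\left(y \right)} = \left(1 + y\right) \left(5 + y\right)$
$O{\left(V \right)} = -4$ ($O{\left(V \right)} = -4 + \frac{V - V}{5} = -4 + \frac{1}{5} \cdot 0 = -4 + 0 = -4$)
$\left(w{\left(O{\left(t{\left(6 \right)} \right)} \right)} - -5\right)^{2} = \left(- \frac{1}{-4} - -5\right)^{2} = \left(\left(-1\right) \left(- \frac{1}{4}\right) + \left(-4 + 9\right)\right)^{2} = \left(\frac{1}{4} + 5\right)^{2} = \left(\frac{21}{4}\right)^{2} = \frac{441}{16}$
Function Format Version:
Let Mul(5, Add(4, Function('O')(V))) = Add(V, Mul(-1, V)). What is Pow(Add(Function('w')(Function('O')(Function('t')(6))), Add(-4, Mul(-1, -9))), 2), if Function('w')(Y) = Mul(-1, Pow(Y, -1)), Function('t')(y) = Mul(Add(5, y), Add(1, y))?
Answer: Rational(441, 16) ≈ 27.563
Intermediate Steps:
Function('t')(y) = Mul(Add(1, y), Add(5, y))
Function('O')(V) = -4 (Function('O')(V) = Add(-4, Mul(Rational(1, 5), Add(V, Mul(-1, V)))) = Add(-4, Mul(Rational(1, 5), 0)) = Add(-4, 0) = -4)
Pow(Add(Function('w')(Function('O')(Function('t')(6))), Add(-4, Mul(-1, -9))), 2) = Pow(Add(Mul(-1, Pow(-4, -1)), Add(-4, Mul(-1, -9))), 2) = Pow(Add(Mul(-1, Rational(-1, 4)), Add(-4, 9)), 2) = Pow(Add(Rational(1, 4), 5), 2) = Pow(Rational(21, 4), 2) = Rational(441, 16)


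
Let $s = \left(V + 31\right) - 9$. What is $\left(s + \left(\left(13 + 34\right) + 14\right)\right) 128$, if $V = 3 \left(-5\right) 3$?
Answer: $4864$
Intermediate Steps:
$V = -45$ ($V = \left(-15\right) 3 = -45$)
$s = -23$ ($s = \left(-45 + 31\right) - 9 = -14 - 9 = -23$)
$\left(s + \left(\left(13 + 34\right) + 14\right)\right) 128 = \left(-23 + \left(\left(13 + 34\right) + 14\right)\right) 128 = \left(-23 + \left(47 + 14\right)\right) 128 = \left(-23 + 61\right) 128 = 38 \cdot 128 = 4864$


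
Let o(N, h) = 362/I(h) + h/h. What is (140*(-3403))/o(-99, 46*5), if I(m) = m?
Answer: -13697075/74 ≈ -1.8510e+5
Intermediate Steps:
o(N, h) = 1 + 362/h (o(N, h) = 362/h + h/h = 362/h + 1 = 1 + 362/h)
(140*(-3403))/o(-99, 46*5) = (140*(-3403))/(((362 + 46*5)/((46*5)))) = -476420*230/(362 + 230) = -476420/((1/230)*592) = -476420/296/115 = -476420*115/296 = -13697075/74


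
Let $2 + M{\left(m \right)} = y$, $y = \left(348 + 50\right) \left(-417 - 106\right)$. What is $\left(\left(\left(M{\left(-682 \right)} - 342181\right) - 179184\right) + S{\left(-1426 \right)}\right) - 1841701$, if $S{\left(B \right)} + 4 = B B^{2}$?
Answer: $-2902308002$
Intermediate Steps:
$y = -208154$ ($y = 398 \left(-417 + \left(-162 + 56\right)\right) = 398 \left(-417 - 106\right) = 398 \left(-523\right) = -208154$)
$M{\left(m \right)} = -208156$ ($M{\left(m \right)} = -2 - 208154 = -208156$)
$S{\left(B \right)} = -4 + B^{3}$ ($S{\left(B \right)} = -4 + B B^{2} = -4 + B^{3}$)
$\left(\left(\left(M{\left(-682 \right)} - 342181\right) - 179184\right) + S{\left(-1426 \right)}\right) - 1841701 = \left(\left(\left(-208156 - 342181\right) - 179184\right) + \left(-4 + \left(-1426\right)^{3}\right)\right) - 1841701 = \left(\left(-550337 - 179184\right) - 2899736780\right) - 1841701 = \left(-729521 - 2899736780\right) - 1841701 = -2900466301 - 1841701 = -2902308002$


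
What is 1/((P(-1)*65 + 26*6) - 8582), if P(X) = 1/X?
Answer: -1/8491 ≈ -0.00011777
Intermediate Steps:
1/((P(-1)*65 + 26*6) - 8582) = 1/((65/(-1) + 26*6) - 8582) = 1/((-1*65 + 156) - 8582) = 1/((-65 + 156) - 8582) = 1/(91 - 8582) = 1/(-8491) = -1/8491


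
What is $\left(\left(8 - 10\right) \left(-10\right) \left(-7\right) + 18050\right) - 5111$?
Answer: $12799$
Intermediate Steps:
$\left(\left(8 - 10\right) \left(-10\right) \left(-7\right) + 18050\right) - 5111 = \left(\left(-2\right) \left(-10\right) \left(-7\right) + 18050\right) - 5111 = \left(20 \left(-7\right) + 18050\right) - 5111 = \left(-140 + 18050\right) - 5111 = 17910 - 5111 = 12799$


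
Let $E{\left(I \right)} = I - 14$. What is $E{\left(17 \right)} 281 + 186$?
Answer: $1029$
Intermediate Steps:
$E{\left(I \right)} = -14 + I$
$E{\left(17 \right)} 281 + 186 = \left(-14 + 17\right) 281 + 186 = 3 \cdot 281 + 186 = 843 + 186 = 1029$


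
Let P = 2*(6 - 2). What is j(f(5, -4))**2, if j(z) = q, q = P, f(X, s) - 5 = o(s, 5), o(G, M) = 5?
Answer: 64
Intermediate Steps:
f(X, s) = 10 (f(X, s) = 5 + 5 = 10)
P = 8 (P = 2*4 = 8)
q = 8
j(z) = 8
j(f(5, -4))**2 = 8**2 = 64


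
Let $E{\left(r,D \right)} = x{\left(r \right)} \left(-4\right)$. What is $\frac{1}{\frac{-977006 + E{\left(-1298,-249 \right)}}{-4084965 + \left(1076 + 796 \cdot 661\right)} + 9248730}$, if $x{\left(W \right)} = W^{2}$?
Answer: $\frac{1185911}{10968173215104} \approx 1.0812 \cdot 10^{-7}$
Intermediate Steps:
$E{\left(r,D \right)} = - 4 r^{2}$ ($E{\left(r,D \right)} = r^{2} \left(-4\right) = - 4 r^{2}$)
$\frac{1}{\frac{-977006 + E{\left(-1298,-249 \right)}}{-4084965 + \left(1076 + 796 \cdot 661\right)} + 9248730} = \frac{1}{\frac{-977006 - 4 \left(-1298\right)^{2}}{-4084965 + \left(1076 + 796 \cdot 661\right)} + 9248730} = \frac{1}{\frac{-977006 - 6739216}{-4084965 + \left(1076 + 526156\right)} + 9248730} = \frac{1}{\frac{-977006 - 6739216}{-4084965 + 527232} + 9248730} = \frac{1}{- \frac{7716222}{-3557733} + 9248730} = \frac{1}{\left(-7716222\right) \left(- \frac{1}{3557733}\right) + 9248730} = \frac{1}{\frac{2572074}{1185911} + 9248730} = \frac{1}{\frac{10968173215104}{1185911}} = \frac{1185911}{10968173215104}$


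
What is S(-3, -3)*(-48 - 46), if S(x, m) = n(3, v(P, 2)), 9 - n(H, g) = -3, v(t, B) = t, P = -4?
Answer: -1128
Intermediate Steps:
n(H, g) = 12 (n(H, g) = 9 - 1*(-3) = 9 + 3 = 12)
S(x, m) = 12
S(-3, -3)*(-48 - 46) = 12*(-48 - 46) = 12*(-94) = -1128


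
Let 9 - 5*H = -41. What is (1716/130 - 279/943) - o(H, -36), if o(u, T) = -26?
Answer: 183433/4715 ≈ 38.904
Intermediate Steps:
H = 10 (H = 9/5 - ⅕*(-41) = 9/5 + 41/5 = 10)
(1716/130 - 279/943) - o(H, -36) = (1716/130 - 279/943) - 1*(-26) = (1716*(1/130) - 279*1/943) + 26 = (66/5 - 279/943) + 26 = 60843/4715 + 26 = 183433/4715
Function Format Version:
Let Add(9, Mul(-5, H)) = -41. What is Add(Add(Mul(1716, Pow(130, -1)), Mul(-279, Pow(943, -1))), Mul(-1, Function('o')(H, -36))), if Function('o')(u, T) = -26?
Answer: Rational(183433, 4715) ≈ 38.904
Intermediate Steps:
H = 10 (H = Add(Rational(9, 5), Mul(Rational(-1, 5), -41)) = Add(Rational(9, 5), Rational(41, 5)) = 10)
Add(Add(Mul(1716, Pow(130, -1)), Mul(-279, Pow(943, -1))), Mul(-1, Function('o')(H, -36))) = Add(Add(Mul(1716, Pow(130, -1)), Mul(-279, Pow(943, -1))), Mul(-1, -26)) = Add(Add(Mul(1716, Rational(1, 130)), Mul(-279, Rational(1, 943))), 26) = Add(Add(Rational(66, 5), Rational(-279, 943)), 26) = Add(Rational(60843, 4715), 26) = Rational(183433, 4715)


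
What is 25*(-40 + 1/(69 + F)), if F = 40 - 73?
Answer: -35975/36 ≈ -999.31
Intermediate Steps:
F = -33
25*(-40 + 1/(69 + F)) = 25*(-40 + 1/(69 - 33)) = 25*(-40 + 1/36) = 25*(-1439/36) = -35975/36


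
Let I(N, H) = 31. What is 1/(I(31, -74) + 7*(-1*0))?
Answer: 1/31 ≈ 0.032258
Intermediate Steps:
1/(I(31, -74) + 7*(-1*0)) = 1/(31 + 7*(-1*0)) = 1/(31 + 7*0) = 1/(31 + 0) = 1/31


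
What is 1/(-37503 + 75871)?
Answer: 1/38368 ≈ 2.6063e-5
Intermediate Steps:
1/(-37503 + 75871) = 1/38368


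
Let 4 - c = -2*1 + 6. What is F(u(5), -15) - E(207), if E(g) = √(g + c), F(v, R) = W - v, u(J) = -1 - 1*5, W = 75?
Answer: 81 - 3*√23 ≈ 66.613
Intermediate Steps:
c = 0 (c = 4 - (-2*1 + 6) = 4 - (-2 + 6) = 4 - 1*4 = 4 - 4 = 0)
u(J) = -6 (u(J) = -1 - 5 = -6)
F(v, R) = 75 - v
E(g) = √g (E(g) = √(g + 0) = √g)
F(u(5), -15) - E(207) = (75 - 1*(-6)) - √207 = (75 + 6) - 3*√23 = 81 - 3*√23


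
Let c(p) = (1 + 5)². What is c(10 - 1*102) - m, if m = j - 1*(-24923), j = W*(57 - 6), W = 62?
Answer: -28049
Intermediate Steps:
j = 3162 (j = 62*(57 - 6) = 62*51 = 3162)
c(p) = 36 (c(p) = 6² = 36)
m = 28085 (m = 3162 - 1*(-24923) = 3162 + 24923 = 28085)
c(10 - 1*102) - m = 36 - 1*28085 = 36 - 28085 = -28049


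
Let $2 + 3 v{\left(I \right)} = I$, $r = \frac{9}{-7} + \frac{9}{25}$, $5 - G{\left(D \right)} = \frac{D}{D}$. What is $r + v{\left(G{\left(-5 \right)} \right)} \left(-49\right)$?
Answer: $- \frac{17636}{525} \approx -33.592$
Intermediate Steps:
$G{\left(D \right)} = 4$ ($G{\left(D \right)} = 5 - \frac{D}{D} = 5 - 1 = 4$)
$r = - \frac{162}{175}$ ($r = 9 \left(- \frac{1}{7}\right) + 9 \cdot \frac{1}{25} = - \frac{9}{7} + \frac{9}{25} = - \frac{162}{175} \approx -0.92571$)
$v{\left(I \right)} = - \frac{2}{3} + \frac{I}{3}$
$r + v{\left(G{\left(-5 \right)} \right)} \left(-49\right) = - \frac{162}{175} + \left(- \frac{2}{3} + \frac{1}{3} \cdot 4\right) \left(-49\right) = - \frac{162}{175} + \left(- \frac{2}{3} + \frac{4}{3}\right) \left(-49\right) = - \frac{162}{175} + \frac{2}{3} \left(-49\right) = - \frac{162}{175} - \frac{98}{3} = - \frac{17636}{525}$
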